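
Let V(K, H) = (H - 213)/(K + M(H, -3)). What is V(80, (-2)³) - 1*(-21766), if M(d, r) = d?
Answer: 1566931/72 ≈ 21763.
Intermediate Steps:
V(K, H) = (-213 + H)/(H + K) (V(K, H) = (H - 213)/(K + H) = (-213 + H)/(H + K))
V(80, (-2)³) - 1*(-21766) = (-213 + (-2)³)/((-2)³ + 80) - 1*(-21766) = (-213 - 8)/(-8 + 80) + 21766 = -221/72 + 21766 = 1566931/72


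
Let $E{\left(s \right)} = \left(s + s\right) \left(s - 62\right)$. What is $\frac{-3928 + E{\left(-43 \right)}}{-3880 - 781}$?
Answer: $- \frac{5102}{4661} \approx -1.0946$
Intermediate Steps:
$E{\left(s \right)} = 2 s \left(-62 + s\right)$
$\frac{-3928 + E{\left(-43 \right)}}{-3880 - 781} = \frac{-3928 + 2 \left(-43\right) \left(-62 - 43\right)}{-3880 - 781} = \frac{-3928 + 2 \left(-43\right) \left(-105\right)}{-4661} = \left(-3928 + 9030\right) \left(- \frac{1}{4661}\right) = 5102 \left(- \frac{1}{4661}\right) = - \frac{5102}{4661}$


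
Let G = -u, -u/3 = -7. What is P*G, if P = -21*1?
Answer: 441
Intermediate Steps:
u = 21 (u = -3*(-7) = 21)
G = -21 (G = -1*21 = -21)
P = -21
P*G = -21*(-21) = 441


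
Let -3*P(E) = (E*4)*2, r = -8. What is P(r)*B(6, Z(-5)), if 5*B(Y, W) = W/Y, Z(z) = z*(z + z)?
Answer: 320/9 ≈ 35.556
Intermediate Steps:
Z(z) = 2*z**2 (Z(z) = z*(2*z) = 2*z**2)
B(Y, W) = W/(5*Y) (B(Y, W) = (W/Y)/5 = W/(5*Y))
P(E) = -8*E/3 (P(E) = -E*4*2/3 = -4*E*2/3 = -8*E/3)
P(r)*B(6, Z(-5)) = (-8/3*(-8))*((1/5)*(2*(-5)**2)/6) = 64*((1/5)*(2*25)*(1/6))/3 = 64*((1/5)*50*(1/6))/3 = (64/3)*(5/3) = 320/9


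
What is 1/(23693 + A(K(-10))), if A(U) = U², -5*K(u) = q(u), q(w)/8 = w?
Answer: 1/23949 ≈ 4.1755e-5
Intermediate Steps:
q(w) = 8*w
K(u) = -8*u/5
1/(23693 + A(K(-10))) = 1/(23693 + (-8/5*(-10))²) = 1/(23693 + 16²) = 1/(23693 + 256) = 1/23949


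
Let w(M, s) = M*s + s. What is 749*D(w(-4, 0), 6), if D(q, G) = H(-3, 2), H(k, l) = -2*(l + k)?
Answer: 1498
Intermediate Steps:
w(M, s) = s + M*s
H(k, l) = -2*k - 2*l (H(k, l) = -2*(k + l) = -2*k - 2*l)
D(q, G) = 2 (D(q, G) = -2*(-3) - 2*2 = 6 - 4 = 2)
749*D(w(-4, 0), 6) = 749*2 = 1498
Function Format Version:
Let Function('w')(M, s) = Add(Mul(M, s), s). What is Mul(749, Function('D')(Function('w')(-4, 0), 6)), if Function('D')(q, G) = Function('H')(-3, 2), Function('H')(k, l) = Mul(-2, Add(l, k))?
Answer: 1498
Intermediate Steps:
Function('w')(M, s) = Add(s, Mul(M, s))
Function('H')(k, l) = Add(Mul(-2, k), Mul(-2, l)) (Function('H')(k, l) = Mul(-2, Add(k, l)) = Add(Mul(-2, k), Mul(-2, l)))
Function('D')(q, G) = 2 (Function('D')(q, G) = Add(Mul(-2, -3), Mul(-2, 2)) = Add(6, -4) = 2)
Mul(749, Function('D')(Function('w')(-4, 0), 6)) = Mul(749, 2) = 1498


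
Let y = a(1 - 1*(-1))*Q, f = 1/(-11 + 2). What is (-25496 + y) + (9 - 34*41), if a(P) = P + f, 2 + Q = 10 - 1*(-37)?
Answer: -26796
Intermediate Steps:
Q = 45 (Q = -2 + (10 - 1*(-37)) = -2 + (10 + 37) = -2 + 47 = 45)
f = -⅑ (f = 1/(-9) = -⅑ ≈ -0.11111)
a(P) = -⅑ + P (a(P) = P - ⅑ = -⅑ + P)
y = 85 (y = (-⅑ + (1 - 1*(-1)))*45 = (-⅑ + (1 + 1))*45 = (-⅑ + 2)*45 = (17/9)*45 = 85)
(-25496 + y) + (9 - 34*41) = (-25496 + 85) + (9 - 34*41) = -25411 + (9 - 1394) = -25411 - 1385 = -26796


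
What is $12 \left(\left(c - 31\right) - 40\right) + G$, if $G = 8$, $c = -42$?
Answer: $-1348$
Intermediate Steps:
$12 \left(\left(c - 31\right) - 40\right) + G = 12 \left(\left(-42 - 31\right) - 40\right) + 8 = 12 \left(-73 - 40\right) + 8 = 12 \left(-113\right) + 8 = -1356 + 8 = -1348$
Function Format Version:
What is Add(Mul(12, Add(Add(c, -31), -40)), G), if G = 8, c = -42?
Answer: -1348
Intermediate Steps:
Add(Mul(12, Add(Add(c, -31), -40)), G) = Add(Mul(12, Add(Add(-42, -31), -40)), 8) = Add(Mul(12, Add(-73, -40)), 8) = Add(Mul(12, -113), 8) = Add(-1356, 8) = -1348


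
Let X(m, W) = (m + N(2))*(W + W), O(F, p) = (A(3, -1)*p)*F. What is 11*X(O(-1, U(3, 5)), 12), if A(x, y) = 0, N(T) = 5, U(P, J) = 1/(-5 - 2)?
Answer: 1320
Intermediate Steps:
U(P, J) = -1/7 (U(P, J) = 1/(-7) = -1/7)
O(F, p) = 0 (O(F, p) = (0*p)*F = 0*F = 0)
X(m, W) = 2*W*(5 + m) (X(m, W) = (m + 5)*(W + W) = (5 + m)*(2*W) = 2*W*(5 + m))
11*X(O(-1, U(3, 5)), 12) = 11*(2*12*(5 + 0)) = 11*(2*12*5) = 11*120 = 1320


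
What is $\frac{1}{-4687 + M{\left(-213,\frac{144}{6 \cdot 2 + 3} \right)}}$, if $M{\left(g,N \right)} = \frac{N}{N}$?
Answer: $- \frac{1}{4686} \approx -0.0002134$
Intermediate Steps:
$M{\left(g,N \right)} = 1$
$\frac{1}{-4687 + M{\left(-213,\frac{144}{6 \cdot 2 + 3} \right)}} = \frac{1}{-4687 + 1} = \frac{1}{-4686} = - \frac{1}{4686}$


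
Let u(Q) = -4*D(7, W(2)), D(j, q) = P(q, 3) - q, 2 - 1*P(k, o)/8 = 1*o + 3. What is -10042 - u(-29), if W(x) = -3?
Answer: -10158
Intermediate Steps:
P(k, o) = -8 - 8*o (P(k, o) = 16 - 8*(1*o + 3) = 16 - 8*(o + 3) = 16 - 8*(3 + o) = 16 + (-24 - 8*o) = -8 - 8*o)
D(j, q) = -32 - q (D(j, q) = (-8 - 8*3) - q = (-8 - 24) - q = -32 - q)
u(Q) = 116 (u(Q) = -4*(-32 - 1*(-3)) = -4*(-32 + 3) = -4*(-29) = 116)
-10042 - u(-29) = -10042 - 1*116 = -10042 - 116 = -10158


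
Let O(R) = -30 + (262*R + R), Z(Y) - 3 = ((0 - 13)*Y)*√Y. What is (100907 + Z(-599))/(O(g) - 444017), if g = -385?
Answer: -50455/272651 - 7787*I*√599/545302 ≈ -0.18505 - 0.3495*I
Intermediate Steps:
Z(Y) = 3 - 13*Y^(3/2) (Z(Y) = 3 + ((0 - 13)*Y)*√Y = 3 + (-13*Y)*√Y = 3 - 13*Y^(3/2))
O(R) = -30 + 263*R
(100907 + Z(-599))/(O(g) - 444017) = (100907 + (3 - (-7787)*I*√599))/((-30 + 263*(-385)) - 444017) = (100907 + (3 - (-7787)*I*√599))/((-30 - 101255) - 444017) = (100907 + (3 + 7787*I*√599))/(-101285 - 444017) = (100910 + 7787*I*√599)/(-545302) = (100910 + 7787*I*√599)*(-1/545302) = -50455/272651 - 7787*I*√599/545302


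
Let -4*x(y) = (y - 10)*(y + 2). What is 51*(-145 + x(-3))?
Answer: -30243/4 ≈ -7560.8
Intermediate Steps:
x(y) = -(-10 + y)*(2 + y)/4 (x(y) = -(y - 10)*(y + 2)/4 = -(-10 + y)*(2 + y)/4)
51*(-145 + x(-3)) = 51*(-145 + (5 + 2*(-3) - ¼*(-3)²)) = 51*(-145 + (5 - 6 - ¼*9)) = 51*(-145 + (5 - 6 - 9/4)) = 51*(-145 - 13/4) = 51*(-593/4) = -30243/4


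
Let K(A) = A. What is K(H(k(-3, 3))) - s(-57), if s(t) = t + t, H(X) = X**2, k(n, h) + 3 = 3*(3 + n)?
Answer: 123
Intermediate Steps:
k(n, h) = 6 + 3*n (k(n, h) = -3 + 3*(3 + n) = -3 + (9 + 3*n) = 6 + 3*n)
s(t) = 2*t
K(H(k(-3, 3))) - s(-57) = (6 + 3*(-3))**2 - 2*(-57) = (6 - 9)**2 - 1*(-114) = (-3)**2 + 114 = 9 + 114 = 123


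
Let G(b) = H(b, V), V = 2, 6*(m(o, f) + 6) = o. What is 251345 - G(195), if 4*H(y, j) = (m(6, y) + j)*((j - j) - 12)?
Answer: 251336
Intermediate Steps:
m(o, f) = -6 + o/6
H(y, j) = 15 - 3*j (H(y, j) = (((-6 + (⅙)*6) + j)*((j - j) - 12))/4 = (((-6 + 1) + j)*(0 - 12))/4 = ((-5 + j)*(-12))/4 = (60 - 12*j)/4 = 15 - 3*j)
G(b) = 9 (G(b) = 15 - 3*2 = 15 - 6 = 9)
251345 - G(195) = 251345 - 1*9 = 251345 - 9 = 251336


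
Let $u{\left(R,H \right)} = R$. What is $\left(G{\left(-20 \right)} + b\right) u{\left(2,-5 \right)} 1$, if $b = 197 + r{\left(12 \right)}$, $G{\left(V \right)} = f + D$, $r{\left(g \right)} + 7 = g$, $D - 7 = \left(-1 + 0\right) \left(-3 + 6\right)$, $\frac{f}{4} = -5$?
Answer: $372$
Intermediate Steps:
$f = -20$ ($f = 4 \left(-5\right) = -20$)
$D = 4$ ($D = 7 + \left(-1 + 0\right) \left(-3 + 6\right) = 7 - 3 = 4$)
$r{\left(g \right)} = -7 + g$
$G{\left(V \right)} = -16$ ($G{\left(V \right)} = -20 + 4 = -16$)
$b = 202$ ($b = 197 + \left(-7 + 12\right) = 197 + 5 = 202$)
$\left(G{\left(-20 \right)} + b\right) u{\left(2,-5 \right)} 1 = \left(-16 + 202\right) 2 \cdot 1 = 186 \cdot 2 = 372$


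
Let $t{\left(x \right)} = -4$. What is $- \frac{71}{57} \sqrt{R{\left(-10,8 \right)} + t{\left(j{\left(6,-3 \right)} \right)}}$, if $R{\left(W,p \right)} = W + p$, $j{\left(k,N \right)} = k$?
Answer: $- \frac{71 i \sqrt{6}}{57} \approx - 3.0511 i$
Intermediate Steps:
$- \frac{71}{57} \sqrt{R{\left(-10,8 \right)} + t{\left(j{\left(6,-3 \right)} \right)}} = - \frac{71}{57} \sqrt{\left(-10 + 8\right) - 4} = \left(-71\right) \frac{1}{57} \sqrt{-2 - 4} = - \frac{71 \sqrt{-6}}{57} = - \frac{71 i \sqrt{6}}{57}$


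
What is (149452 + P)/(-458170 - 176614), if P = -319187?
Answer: 2045/7648 ≈ 0.26739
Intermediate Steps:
(149452 + P)/(-458170 - 176614) = (149452 - 319187)/(-458170 - 176614) = -169735/(-634784) = -169735*(-1/634784) = 2045/7648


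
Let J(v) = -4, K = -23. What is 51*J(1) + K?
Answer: -227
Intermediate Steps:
51*J(1) + K = 51*(-4) - 23 = -204 - 23 = -227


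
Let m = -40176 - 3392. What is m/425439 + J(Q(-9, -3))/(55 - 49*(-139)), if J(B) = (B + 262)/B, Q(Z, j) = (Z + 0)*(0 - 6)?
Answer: -21189163/208647441 ≈ -0.10155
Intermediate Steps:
Q(Z, j) = -6*Z (Q(Z, j) = Z*(-6) = -6*Z)
J(B) = (262 + B)/B
m = -43568
m/425439 + J(Q(-9, -3))/(55 - 49*(-139)) = -43568/425439 + ((262 - 6*(-9))/((-6*(-9))))/(55 - 49*(-139)) = -43568*1/425439 + ((262 + 54)/54)/(55 + 6811) = -6224/60777 + ((1/54)*316)/6866 = -6224/60777 + (158/27)*(1/6866) = -6224/60777 + 79/92691 = -21189163/208647441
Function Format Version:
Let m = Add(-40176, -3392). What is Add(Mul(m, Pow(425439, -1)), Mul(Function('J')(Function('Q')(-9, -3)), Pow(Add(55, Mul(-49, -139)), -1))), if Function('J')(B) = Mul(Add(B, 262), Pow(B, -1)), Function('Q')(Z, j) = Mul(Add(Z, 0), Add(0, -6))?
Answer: Rational(-21189163, 208647441) ≈ -0.10155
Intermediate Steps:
Function('Q')(Z, j) = Mul(-6, Z) (Function('Q')(Z, j) = Mul(Z, -6) = Mul(-6, Z))
Function('J')(B) = Mul(Pow(B, -1), Add(262, B)) (Function('J')(B) = Mul(Add(262, B), Pow(B, -1)) = Mul(Pow(B, -1), Add(262, B)))
m = -43568
Add(Mul(m, Pow(425439, -1)), Mul(Function('J')(Function('Q')(-9, -3)), Pow(Add(55, Mul(-49, -139)), -1))) = Add(Mul(-43568, Pow(425439, -1)), Mul(Mul(Pow(Mul(-6, -9), -1), Add(262, Mul(-6, -9))), Pow(Add(55, Mul(-49, -139)), -1))) = Add(Mul(-43568, Rational(1, 425439)), Mul(Mul(Pow(54, -1), Add(262, 54)), Pow(Add(55, 6811), -1))) = Add(Rational(-6224, 60777), Mul(Mul(Rational(1, 54), 316), Pow(6866, -1))) = Add(Rational(-6224, 60777), Mul(Rational(158, 27), Rational(1, 6866))) = Add(Rational(-6224, 60777), Rational(79, 92691)) = Rational(-21189163, 208647441)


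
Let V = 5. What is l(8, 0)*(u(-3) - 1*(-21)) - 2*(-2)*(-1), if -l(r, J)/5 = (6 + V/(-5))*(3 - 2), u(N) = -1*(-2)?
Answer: -579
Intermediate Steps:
u(N) = 2
l(r, J) = -25 (l(r, J) = -5*(6 + 5/(-5))*(3 - 2) = -5*(6 + 5*(-1/5)) = -5*(6 - 1) = -25)
l(8, 0)*(u(-3) - 1*(-21)) - 2*(-2)*(-1) = -25*(2 - 1*(-21)) - 2*(-2)*(-1) = -25*(2 + 21) + 4*(-1) = -25*23 - 4 = -575 - 4 = -579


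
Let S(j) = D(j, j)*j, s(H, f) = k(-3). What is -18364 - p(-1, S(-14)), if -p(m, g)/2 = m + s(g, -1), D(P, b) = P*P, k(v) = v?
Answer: -18372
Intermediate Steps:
D(P, b) = P²
s(H, f) = -3
S(j) = j³ (S(j) = j²*j = j³)
p(m, g) = 6 - 2*m (p(m, g) = -2*(m - 3) = -2*(-3 + m) = 6 - 2*m)
-18364 - p(-1, S(-14)) = -18364 - (6 - 2*(-1)) = -18364 - (6 + 2) = -18364 - 1*8 = -18364 - 8 = -18372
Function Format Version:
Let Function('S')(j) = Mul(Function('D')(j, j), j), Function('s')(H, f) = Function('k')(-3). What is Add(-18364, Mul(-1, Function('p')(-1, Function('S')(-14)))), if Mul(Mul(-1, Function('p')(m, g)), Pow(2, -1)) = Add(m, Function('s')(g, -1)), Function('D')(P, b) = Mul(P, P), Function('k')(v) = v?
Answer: -18372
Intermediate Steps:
Function('D')(P, b) = Pow(P, 2)
Function('s')(H, f) = -3
Function('S')(j) = Pow(j, 3) (Function('S')(j) = Mul(Pow(j, 2), j) = Pow(j, 3))
Function('p')(m, g) = Add(6, Mul(-2, m)) (Function('p')(m, g) = Mul(-2, Add(m, -3)) = Mul(-2, Add(-3, m)) = Add(6, Mul(-2, m)))
Add(-18364, Mul(-1, Function('p')(-1, Function('S')(-14)))) = Add(-18364, Mul(-1, Add(6, Mul(-2, -1)))) = Add(-18364, Mul(-1, Add(6, 2))) = Add(-18364, Mul(-1, 8)) = Add(-18364, -8) = -18372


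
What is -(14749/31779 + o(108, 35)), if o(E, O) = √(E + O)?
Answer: -14749/31779 - √143 ≈ -12.422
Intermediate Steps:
-(14749/31779 + o(108, 35)) = -(14749/31779 + √(108 + 35)) = -(14749*(1/31779) + √143) = -(14749/31779 + √143) = -14749/31779 - √143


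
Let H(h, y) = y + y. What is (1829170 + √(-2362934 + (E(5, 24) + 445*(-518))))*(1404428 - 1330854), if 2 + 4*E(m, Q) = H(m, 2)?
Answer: 134579353580 + 36787*I*√10373774 ≈ 1.3458e+11 + 1.1848e+8*I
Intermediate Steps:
H(h, y) = 2*y
E(m, Q) = ½ (E(m, Q) = -½ + (2*2)/4 = -½ + (¼)*4 = -½ + 1 = ½)
(1829170 + √(-2362934 + (E(5, 24) + 445*(-518))))*(1404428 - 1330854) = (1829170 + √(-2362934 + (½ + 445*(-518))))*(1404428 - 1330854) = (1829170 + √(-2362934 + (½ - 230510)))*73574 = (1829170 + √(-2362934 - 461019/2))*73574 = (1829170 + √(-5186887/2))*73574 = (1829170 + I*√10373774/2)*73574 = 134579353580 + 36787*I*√10373774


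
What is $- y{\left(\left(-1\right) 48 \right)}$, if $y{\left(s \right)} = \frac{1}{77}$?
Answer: $- \frac{1}{77} \approx -0.012987$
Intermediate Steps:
$y{\left(s \right)} = \frac{1}{77}$
$- y{\left(\left(-1\right) 48 \right)} = \left(-1\right) \frac{1}{77} = - \frac{1}{77}$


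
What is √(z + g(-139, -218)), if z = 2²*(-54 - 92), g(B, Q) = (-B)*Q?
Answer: I*√30886 ≈ 175.74*I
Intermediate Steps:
g(B, Q) = -B*Q
z = -584 (z = 4*(-146) = -584)
√(z + g(-139, -218)) = √(-584 - 1*(-139)*(-218)) = √(-584 - 30302) = √(-30886) = I*√30886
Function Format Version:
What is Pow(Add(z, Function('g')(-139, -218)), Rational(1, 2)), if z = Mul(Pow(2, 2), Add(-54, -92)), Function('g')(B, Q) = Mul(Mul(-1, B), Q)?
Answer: Mul(I, Pow(30886, Rational(1, 2))) ≈ Mul(175.74, I)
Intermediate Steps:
Function('g')(B, Q) = Mul(-1, B, Q)
z = -584 (z = Mul(4, -146) = -584)
Pow(Add(z, Function('g')(-139, -218)), Rational(1, 2)) = Pow(Add(-584, Mul(-1, -139, -218)), Rational(1, 2)) = Pow(Add(-584, -30302), Rational(1, 2)) = Pow(-30886, Rational(1, 2)) = Mul(I, Pow(30886, Rational(1, 2)))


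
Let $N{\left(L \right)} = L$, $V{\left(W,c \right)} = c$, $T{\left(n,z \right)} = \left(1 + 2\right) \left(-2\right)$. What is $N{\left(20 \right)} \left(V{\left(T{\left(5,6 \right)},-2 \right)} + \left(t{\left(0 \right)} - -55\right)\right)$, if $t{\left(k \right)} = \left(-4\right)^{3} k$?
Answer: $1060$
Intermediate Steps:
$T{\left(n,z \right)} = -6$ ($T{\left(n,z \right)} = 3 \left(-2\right) = -6$)
$t{\left(k \right)} = - 64 k$
$N{\left(20 \right)} \left(V{\left(T{\left(5,6 \right)},-2 \right)} + \left(t{\left(0 \right)} - -55\right)\right) = 20 \left(-2 - -55\right) = 20 \left(-2 + \left(0 + 55\right)\right) = 20 \left(-2 + 55\right) = 20 \cdot 53 = 1060$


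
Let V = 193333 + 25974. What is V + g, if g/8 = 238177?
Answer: 2124723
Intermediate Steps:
g = 1905416 (g = 8*238177 = 1905416)
V = 219307
V + g = 219307 + 1905416 = 2124723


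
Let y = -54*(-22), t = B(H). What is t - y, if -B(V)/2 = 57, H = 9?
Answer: -1302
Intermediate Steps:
B(V) = -114 (B(V) = -2*57 = -114)
t = -114
y = 1188
t - y = -114 - 1*1188 = -114 - 1188 = -1302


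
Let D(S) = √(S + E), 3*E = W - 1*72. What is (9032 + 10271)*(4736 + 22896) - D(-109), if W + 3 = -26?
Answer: 533380496 - 2*I*√321/3 ≈ 5.3338e+8 - 11.944*I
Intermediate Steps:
W = -29 (W = -3 - 26 = -29)
E = -101/3 (E = (-29 - 1*72)/3 = (-29 - 72)/3 = (⅓)*(-101) = -101/3 ≈ -33.667)
D(S) = √(-101/3 + S) (D(S) = √(S - 101/3) = √(-101/3 + S))
(9032 + 10271)*(4736 + 22896) - D(-109) = (9032 + 10271)*(4736 + 22896) - √(-303 + 9*(-109))/3 = 19303*27632 - √(-303 - 981)/3 = 533380496 - √(-1284)/3 = 533380496 - 2*I*√321/3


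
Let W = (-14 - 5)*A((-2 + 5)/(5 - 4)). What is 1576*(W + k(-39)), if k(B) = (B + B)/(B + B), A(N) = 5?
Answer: -148144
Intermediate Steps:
k(B) = 1 (k(B) = (2*B)/((2*B)) = (2*B)*(1/(2*B)) = 1)
W = -95 (W = (-14 - 5)*5 = -19*5 = -95)
1576*(W + k(-39)) = 1576*(-95 + 1) = 1576*(-94) = -148144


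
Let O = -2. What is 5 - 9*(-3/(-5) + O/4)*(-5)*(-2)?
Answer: -4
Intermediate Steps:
5 - 9*(-3/(-5) + O/4)*(-5)*(-2) = 5 - 9*(-3/(-5) - 2/4)*(-5)*(-2) = 5 - 9*(-3*(-1/5) - 2*1/4)*(-5)*(-2) = 5 - 9*(3/5 - 1/2)*(-5)*(-2) = 5 - 9*(1/10)*(-5)*(-2) = 5 - (-9)*(-2)/2 = 5 - 9*1 = 5 - 9 = -4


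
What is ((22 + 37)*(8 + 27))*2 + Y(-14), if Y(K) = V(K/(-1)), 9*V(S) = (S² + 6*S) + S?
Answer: 12488/3 ≈ 4162.7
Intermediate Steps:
V(S) = S²/9 + 7*S/9 (V(S) = ((S² + 6*S) + S)/9 = (S² + 7*S)/9 = S²/9 + 7*S/9)
Y(K) = -K*(7 - K)/9 (Y(K) = (K/(-1))*(7 + K/(-1))/9 = (K*(-1))*(7 + K*(-1))/9 = (-K)*(7 - K)/9 = -K*(7 - K)/9)
((22 + 37)*(8 + 27))*2 + Y(-14) = ((22 + 37)*(8 + 27))*2 + (⅑)*(-14)*(-7 - 14) = (59*35)*2 + (⅑)*(-14)*(-21) = 2065*2 + 98/3 = 4130 + 98/3 = 12488/3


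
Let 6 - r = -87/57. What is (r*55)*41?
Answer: 322465/19 ≈ 16972.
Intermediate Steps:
r = 143/19 (r = 6 - (-87)/57 = 6 - 1*(-29/19) = 6 + 29/19 = 143/19 ≈ 7.5263)
(r*55)*41 = ((143/19)*55)*41 = (7865/19)*41 = 322465/19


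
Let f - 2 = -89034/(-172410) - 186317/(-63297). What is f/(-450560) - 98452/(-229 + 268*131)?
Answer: -775782591175525543/274838549060275200 ≈ -2.8227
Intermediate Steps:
f = 9930761768/1818839295 (f = 2 + (-89034/(-172410) - 186317/(-63297)) = 2 + (-89034*(-1/172410) - 186317*(-1/63297)) = 2 + (14839/28735 + 186317/63297) = 2 + 6293083178/1818839295 = 9930761768/1818839295 ≈ 5.4599)
f/(-450560) - 98452/(-229 + 268*131) = (9930761768/1818839295)/(-450560) - 98452/(-229 + 268*131) = (9930761768/1818839295)*(-1/450560) - 98452/(-229 + 35108) = -1241345221/102437029094400 - 98452/34879 = -775782591175525543/274838549060275200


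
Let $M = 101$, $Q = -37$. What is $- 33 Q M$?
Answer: $123321$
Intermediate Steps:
$- 33 Q M = \left(-33\right) \left(-37\right) 101 = 1221 \cdot 101 = 123321$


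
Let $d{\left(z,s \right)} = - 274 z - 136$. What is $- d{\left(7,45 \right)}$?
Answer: $2054$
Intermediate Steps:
$d{\left(z,s \right)} = -136 - 274 z$
$- d{\left(7,45 \right)} = - (-136 - 1918) = \left(-1\right) \left(-2054\right) = 2054$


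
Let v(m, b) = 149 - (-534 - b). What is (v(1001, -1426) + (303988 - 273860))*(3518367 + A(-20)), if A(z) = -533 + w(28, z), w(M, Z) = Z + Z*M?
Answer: 103354508790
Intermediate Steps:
w(M, Z) = Z + M*Z
v(m, b) = 683 + b (v(m, b) = 149 + (534 + b) = 683 + b)
A(z) = -533 + 29*z (A(z) = -533 + z*(1 + 28) = -533 + z*29 = -533 + 29*z)
(v(1001, -1426) + (303988 - 273860))*(3518367 + A(-20)) = ((683 - 1426) + (303988 - 273860))*(3518367 + (-533 + 29*(-20))) = (-743 + 30128)*(3518367 + (-533 - 580)) = 29385*(3518367 - 1113) = 29385*3517254 = 103354508790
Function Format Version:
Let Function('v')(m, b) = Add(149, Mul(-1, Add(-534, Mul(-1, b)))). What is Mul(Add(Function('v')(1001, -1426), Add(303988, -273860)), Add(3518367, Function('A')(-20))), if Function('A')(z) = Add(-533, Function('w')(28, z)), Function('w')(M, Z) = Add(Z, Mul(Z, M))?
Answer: 103354508790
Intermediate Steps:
Function('w')(M, Z) = Add(Z, Mul(M, Z))
Function('v')(m, b) = Add(683, b) (Function('v')(m, b) = Add(149, Add(534, b)) = Add(683, b))
Function('A')(z) = Add(-533, Mul(29, z)) (Function('A')(z) = Add(-533, Mul(z, Add(1, 28))) = Add(-533, Mul(z, 29)) = Add(-533, Mul(29, z)))
Mul(Add(Function('v')(1001, -1426), Add(303988, -273860)), Add(3518367, Function('A')(-20))) = Mul(Add(Add(683, -1426), Add(303988, -273860)), Add(3518367, Add(-533, Mul(29, -20)))) = Mul(Add(-743, 30128), Add(3518367, Add(-533, -580))) = Mul(29385, Add(3518367, -1113)) = Mul(29385, 3517254) = 103354508790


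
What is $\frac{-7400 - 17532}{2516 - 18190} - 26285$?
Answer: $- \frac{205983079}{7837} \approx -26283.0$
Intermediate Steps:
$\frac{-7400 - 17532}{2516 - 18190} - 26285 = - \frac{24932}{-15674} - 26285 = \left(-24932\right) \left(- \frac{1}{15674}\right) - 26285 = \frac{12466}{7837} - 26285 = - \frac{205983079}{7837}$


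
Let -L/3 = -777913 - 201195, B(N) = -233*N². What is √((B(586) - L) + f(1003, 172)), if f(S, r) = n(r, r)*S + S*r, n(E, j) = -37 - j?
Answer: I*√82985703 ≈ 9109.7*I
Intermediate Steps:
f(S, r) = S*r + S*(-37 - r) (f(S, r) = (-37 - r)*S + S*r = S*(-37 - r) + S*r = S*r + S*(-37 - r))
L = 2937324 (L = -3*(-777913 - 201195) = -3*(-979108) = 2937324)
√((B(586) - L) + f(1003, 172)) = √((-233*586² - 1*2937324) - 37*1003) = √((-233*343396 - 2937324) - 37111) = √((-80011268 - 2937324) - 37111) = √(-82948592 - 37111) = √(-82985703) = I*√82985703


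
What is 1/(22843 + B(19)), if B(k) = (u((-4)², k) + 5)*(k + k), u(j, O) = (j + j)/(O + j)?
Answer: 35/807371 ≈ 4.3351e-5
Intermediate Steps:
u(j, O) = 2*j/(O + j) (u(j, O) = (2*j)/(O + j) = 2*j/(O + j))
B(k) = 2*k*(5 + 32/(16 + k)) (B(k) = (2*(-4)²/(k + (-4)²) + 5)*(k + k) = (2*16/(k + 16) + 5)*(2*k) = (2*16/(16 + k) + 5)*(2*k) = (32/(16 + k) + 5)*(2*k) = (5 + 32/(16 + k))*(2*k) = 2*k*(5 + 32/(16 + k)))
1/(22843 + B(19)) = 1/(22843 + 2*19*(112 + 5*19)/(16 + 19)) = 1/(22843 + 2*19*(112 + 95)/35) = 1/(22843 + 2*19*(1/35)*207) = 1/(22843 + 7866/35) = 1/(807371/35) = 35/807371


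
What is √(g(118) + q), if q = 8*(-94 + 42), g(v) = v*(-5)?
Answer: I*√1006 ≈ 31.717*I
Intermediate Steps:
g(v) = -5*v
q = -416 (q = 8*(-52) = -416)
√(g(118) + q) = √(-5*118 - 416) = √(-590 - 416) = √(-1006) = I*√1006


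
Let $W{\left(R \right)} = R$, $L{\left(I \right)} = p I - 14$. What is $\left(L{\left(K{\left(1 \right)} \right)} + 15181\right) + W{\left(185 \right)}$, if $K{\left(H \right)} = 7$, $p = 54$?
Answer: $15730$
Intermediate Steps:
$L{\left(I \right)} = -14 + 54 I$ ($L{\left(I \right)} = 54 I - 14 = -14 + 54 I$)
$\left(L{\left(K{\left(1 \right)} \right)} + 15181\right) + W{\left(185 \right)} = \left(\left(-14 + 54 \cdot 7\right) + 15181\right) + 185 = \left(\left(-14 + 378\right) + 15181\right) + 185 = \left(364 + 15181\right) + 185 = 15545 + 185 = 15730$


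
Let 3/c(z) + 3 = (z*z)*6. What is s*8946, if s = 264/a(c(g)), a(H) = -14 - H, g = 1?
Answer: -787248/5 ≈ -1.5745e+5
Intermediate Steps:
c(z) = 3/(-3 + 6*z²) (c(z) = 3/(-3 + (z*z)*6) = 3/(-3 + z²*6) = 3/(-3 + 6*z²))
s = -88/5 (s = 264/(-14 - 1/(-1 + 2*1²)) = 264/(-14 - 1/(-1 + 2*1)) = 264/(-14 - 1/(-1 + 2)) = 264/(-14 - 1/1) = 264/(-14 - 1*1) = 264/(-14 - 1) = 264/(-15) = 264*(-1/15) = -88/5 ≈ -17.600)
s*8946 = -88/5*8946 = -787248/5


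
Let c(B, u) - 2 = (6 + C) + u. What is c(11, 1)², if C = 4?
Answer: 169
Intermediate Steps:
c(B, u) = 12 + u (c(B, u) = 2 + ((6 + 4) + u) = 2 + (10 + u) = 12 + u)
c(11, 1)² = (12 + 1)² = 13² = 169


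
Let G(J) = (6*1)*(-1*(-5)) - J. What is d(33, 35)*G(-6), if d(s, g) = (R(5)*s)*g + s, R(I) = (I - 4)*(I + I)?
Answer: 416988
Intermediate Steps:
R(I) = 2*I*(-4 + I) (R(I) = (-4 + I)*(2*I) = 2*I*(-4 + I))
G(J) = 30 - J (G(J) = 6*5 - J = 30 - J)
d(s, g) = s + 10*g*s (d(s, g) = ((2*5*(-4 + 5))*s)*g + s = ((2*5*1)*s)*g + s = (10*s)*g + s = 10*g*s + s = s + 10*g*s)
d(33, 35)*G(-6) = (33*(1 + 10*35))*(30 - 1*(-6)) = (33*(1 + 350))*(30 + 6) = (33*351)*36 = 11583*36 = 416988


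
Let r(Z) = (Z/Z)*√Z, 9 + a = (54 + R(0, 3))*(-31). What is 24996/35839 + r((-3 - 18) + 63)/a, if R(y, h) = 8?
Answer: 24996/35839 - √42/1931 ≈ 0.69410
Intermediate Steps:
a = -1931 (a = -9 + (54 + 8)*(-31) = -9 + 62*(-31) = -9 - 1922 = -1931)
r(Z) = √Z (r(Z) = 1*√Z = √Z)
24996/35839 + r((-3 - 18) + 63)/a = 24996/35839 + √((-3 - 18) + 63)/(-1931) = 24996*(1/35839) + √(-21 + 63)*(-1/1931) = 24996/35839 + √42*(-1/1931) = 24996/35839 - √42/1931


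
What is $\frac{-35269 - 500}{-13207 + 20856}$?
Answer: $- \frac{35769}{7649} \approx -4.6763$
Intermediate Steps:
$\frac{-35269 - 500}{-13207 + 20856} = - \frac{35769}{7649}$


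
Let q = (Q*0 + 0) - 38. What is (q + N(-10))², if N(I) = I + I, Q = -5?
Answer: 3364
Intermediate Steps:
N(I) = 2*I
q = -38 (q = (-5*0 + 0) - 38 = (0 + 0) - 38 = 0 - 38 = -38)
(q + N(-10))² = (-38 + 2*(-10))² = (-38 - 20)² = (-58)² = 3364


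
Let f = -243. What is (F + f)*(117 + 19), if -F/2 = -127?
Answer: 1496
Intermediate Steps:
F = 254 (F = -2*(-127) = 254)
(F + f)*(117 + 19) = (254 - 243)*(117 + 19) = 11*136 = 1496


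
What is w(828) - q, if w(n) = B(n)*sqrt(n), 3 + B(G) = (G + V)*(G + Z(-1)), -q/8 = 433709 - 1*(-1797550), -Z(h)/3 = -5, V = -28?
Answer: 17850072 + 4046382*sqrt(23) ≈ 3.7256e+7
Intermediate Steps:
Z(h) = 15 (Z(h) = -3*(-5) = 15)
q = -17850072 (q = -8*(433709 - 1*(-1797550)) = -8*(433709 + 1797550) = -8*2231259 = -17850072)
B(G) = -3 + (-28 + G)*(15 + G) (B(G) = -3 + (G - 28)*(G + 15) = -3 + (-28 + G)*(15 + G))
w(n) = sqrt(n)*(-423 + n**2 - 13*n) (w(n) = (-423 + n**2 - 13*n)*sqrt(n) = sqrt(n)*(-423 + n**2 - 13*n))
w(828) - q = sqrt(828)*(-423 + 828**2 - 13*828) - 1*(-17850072) = (6*sqrt(23))*(-423 + 685584 - 10764) + 17850072 = (6*sqrt(23))*674397 + 17850072 = 4046382*sqrt(23) + 17850072 = 17850072 + 4046382*sqrt(23)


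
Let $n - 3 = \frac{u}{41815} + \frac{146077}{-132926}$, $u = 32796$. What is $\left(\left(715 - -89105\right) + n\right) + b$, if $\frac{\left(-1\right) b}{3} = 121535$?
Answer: $- \frac{1527322728968239}{5558300690} \approx -2.7478 \cdot 10^{5}$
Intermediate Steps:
$b = -364605$ ($b = \left(-3\right) 121535 = -364605$)
$n = \frac{14926133411}{5558300690}$ ($n = 3 + \left(\frac{32796}{41815} + \frac{146077}{-132926}\right) = 3 + \left(32796 \cdot \frac{1}{41815} + 146077 \left(- \frac{1}{132926}\right)\right) = 3 + \left(\frac{32796}{41815} - \frac{146077}{132926}\right) = 3 - \frac{1748768659}{5558300690} = \frac{14926133411}{5558300690} \approx 2.6854$)
$\left(\left(715 - -89105\right) + n\right) + b = \left(\left(715 - -89105\right) + \frac{14926133411}{5558300690}\right) - 364605 = \left(\left(715 + 89105\right) + \frac{14926133411}{5558300690}\right) - 364605 = \left(89820 + \frac{14926133411}{5558300690}\right) - 364605 = \frac{499261494109211}{5558300690} - 364605 = - \frac{1527322728968239}{5558300690}$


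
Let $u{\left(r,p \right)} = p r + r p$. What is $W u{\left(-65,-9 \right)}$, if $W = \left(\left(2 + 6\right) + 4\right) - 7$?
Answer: $5850$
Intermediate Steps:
$u{\left(r,p \right)} = 2 p r$ ($u{\left(r,p \right)} = p r + p r = 2 p r$)
$W = 5$ ($W = \left(8 + 4\right) - 7 = 12 - 7 = 5$)
$W u{\left(-65,-9 \right)} = 5 \cdot 2 \left(-9\right) \left(-65\right) = 5 \cdot 1170 = 5850$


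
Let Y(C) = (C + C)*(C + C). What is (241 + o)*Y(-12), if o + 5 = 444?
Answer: 391680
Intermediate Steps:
o = 439 (o = -5 + 444 = 439)
Y(C) = 4*C**2 (Y(C) = (2*C)*(2*C) = 4*C**2)
(241 + o)*Y(-12) = (241 + 439)*(4*(-12)**2) = 680*(4*144) = 680*576 = 391680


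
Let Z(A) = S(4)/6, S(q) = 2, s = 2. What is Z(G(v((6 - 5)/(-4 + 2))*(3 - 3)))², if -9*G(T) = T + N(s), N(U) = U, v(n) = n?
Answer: ⅑ ≈ 0.11111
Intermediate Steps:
G(T) = -2/9 - T/9 (G(T) = -(T + 2)/9 = -(2 + T)/9 = -2/9 - T/9)
Z(A) = ⅓ (Z(A) = 2/6 = 2*(⅙) = ⅓)
Z(G(v((6 - 5)/(-4 + 2))*(3 - 3)))² = (⅓)² = ⅑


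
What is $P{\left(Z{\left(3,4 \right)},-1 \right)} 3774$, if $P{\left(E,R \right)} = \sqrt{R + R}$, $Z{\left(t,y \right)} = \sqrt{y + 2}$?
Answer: $3774 i \sqrt{2} \approx 5337.2 i$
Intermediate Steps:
$Z{\left(t,y \right)} = \sqrt{2 + y}$
$P{\left(E,R \right)} = \sqrt{2} \sqrt{R}$ ($P{\left(E,R \right)} = \sqrt{2 R} = \sqrt{2} \sqrt{R}$)
$P{\left(Z{\left(3,4 \right)},-1 \right)} 3774 = \sqrt{2} \sqrt{-1} \cdot 3774 = \sqrt{2} i 3774 = i \sqrt{2} \cdot 3774 = 3774 i \sqrt{2}$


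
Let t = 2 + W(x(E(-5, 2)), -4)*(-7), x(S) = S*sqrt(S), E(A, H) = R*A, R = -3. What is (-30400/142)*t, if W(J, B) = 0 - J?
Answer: -30400/71 - 1596000*sqrt(15)/71 ≈ -87489.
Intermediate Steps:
E(A, H) = -3*A
x(S) = S**(3/2)
W(J, B) = -J
t = 2 + 105*sqrt(15) (t = 2 - (-3*(-5))**(3/2)*(-7) = 2 - 15**(3/2)*(-7) = 2 - 15*sqrt(15)*(-7) = 2 + 105*sqrt(15) ≈ 408.66)
(-30400/142)*t = (-30400/142)*(2 + 105*sqrt(15)) = (-190*80/71)*(2 + 105*sqrt(15)) = -15200*(2 + 105*sqrt(15))/71 = -30400/71 - 1596000*sqrt(15)/71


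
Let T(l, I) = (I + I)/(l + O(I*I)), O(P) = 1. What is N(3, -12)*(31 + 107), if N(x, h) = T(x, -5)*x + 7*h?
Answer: -12627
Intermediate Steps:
T(l, I) = 2*I/(1 + l) (T(l, I) = (I + I)/(l + 1) = (2*I)/(1 + l) = 2*I/(1 + l))
N(x, h) = 7*h - 10*x/(1 + x) (N(x, h) = (2*(-5)/(1 + x))*x + 7*h = (-10/(1 + x))*x + 7*h = -10*x/(1 + x) + 7*h = 7*h - 10*x/(1 + x))
N(3, -12)*(31 + 107) = ((-10*3 + 7*(-12)*(1 + 3))/(1 + 3))*(31 + 107) = ((-30 + 7*(-12)*4)/4)*138 = ((-30 - 336)/4)*138 = ((1/4)*(-366))*138 = -183/2*138 = -12627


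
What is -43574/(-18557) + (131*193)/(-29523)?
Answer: 817258571/547858311 ≈ 1.4917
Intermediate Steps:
-43574/(-18557) + (131*193)/(-29523) = -43574*(-1/18557) + 25283*(-1/29523) = 43574/18557 - 25283/29523 = 817258571/547858311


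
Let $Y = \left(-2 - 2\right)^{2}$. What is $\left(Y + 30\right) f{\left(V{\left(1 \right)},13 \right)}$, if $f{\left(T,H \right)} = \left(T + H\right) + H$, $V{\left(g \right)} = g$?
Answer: $1242$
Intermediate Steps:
$f{\left(T,H \right)} = T + 2 H$ ($f{\left(T,H \right)} = \left(H + T\right) + H = T + 2 H$)
$Y = 16$ ($Y = \left(-4\right)^{2} = 16$)
$\left(Y + 30\right) f{\left(V{\left(1 \right)},13 \right)} = \left(16 + 30\right) \left(1 + 2 \cdot 13\right) = 46 \left(1 + 26\right) = 46 \cdot 27 = 1242$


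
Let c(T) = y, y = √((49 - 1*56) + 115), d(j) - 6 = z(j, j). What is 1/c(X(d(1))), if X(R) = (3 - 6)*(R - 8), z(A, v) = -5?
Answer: √3/18 ≈ 0.096225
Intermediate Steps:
d(j) = 1 (d(j) = 6 - 5 = 1)
X(R) = 24 - 3*R (X(R) = -3*(-8 + R) = 24 - 3*R)
y = 6*√3 (y = √((49 - 56) + 115) = √(-7 + 115) = √108 = 6*√3 ≈ 10.392)
c(T) = 6*√3
1/c(X(d(1))) = 1/(6*√3) = √3/18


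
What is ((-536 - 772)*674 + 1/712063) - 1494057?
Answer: -1691611753886/712063 ≈ -2.3756e+6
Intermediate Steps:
((-536 - 772)*674 + 1/712063) - 1494057 = (-1308*674 + 1/712063) - 1494057 = (-881592 + 1/712063) - 1494057 = -627749044295/712063 - 1494057 = -1691611753886/712063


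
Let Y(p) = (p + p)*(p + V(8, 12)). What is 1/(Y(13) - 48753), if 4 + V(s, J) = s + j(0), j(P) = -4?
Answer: -1/48415 ≈ -2.0655e-5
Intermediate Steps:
V(s, J) = -8 + s (V(s, J) = -4 + (s - 4) = -4 + (-4 + s) = -8 + s)
Y(p) = 2*p² (Y(p) = (p + p)*(p + (-8 + 8)) = (2*p)*(p + 0) = (2*p)*p = 2*p²)
1/(Y(13) - 48753) = 1/(2*13² - 48753) = 1/(2*169 - 48753) = 1/(338 - 48753) = 1/(-48415) = -1/48415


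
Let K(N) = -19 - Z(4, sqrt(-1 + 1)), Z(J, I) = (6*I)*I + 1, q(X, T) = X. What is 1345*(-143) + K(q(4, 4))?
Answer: -192355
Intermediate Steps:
Z(J, I) = 1 + 6*I**2 (Z(J, I) = 6*I**2 + 1 = 1 + 6*I**2)
K(N) = -20 (K(N) = -19 - (1 + 6*(sqrt(-1 + 1))**2) = -19 - (1 + 6*(sqrt(0))**2) = -19 - (1 + 6*0**2) = -19 - (1 + 6*0) = -19 - (1 + 0) = -19 - 1*1 = -19 - 1 = -20)
1345*(-143) + K(q(4, 4)) = 1345*(-143) - 20 = -192335 - 20 = -192355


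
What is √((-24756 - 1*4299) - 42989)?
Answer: 2*I*√18011 ≈ 268.41*I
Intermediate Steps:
√((-24756 - 1*4299) - 42989) = √((-24756 - 4299) - 42989) = √(-29055 - 42989) = √(-72044) = 2*I*√18011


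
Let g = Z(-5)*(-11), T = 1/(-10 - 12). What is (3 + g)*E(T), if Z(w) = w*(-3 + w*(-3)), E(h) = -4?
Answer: -2652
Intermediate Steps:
T = -1/22 (T = 1/(-22) = -1/22 ≈ -0.045455)
Z(w) = w*(-3 - 3*w)
g = 660 (g = -3*(-5)*(1 - 5)*(-11) = -3*(-5)*(-4)*(-11) = -60*(-11) = 660)
(3 + g)*E(T) = (3 + 660)*(-4) = 663*(-4) = -2652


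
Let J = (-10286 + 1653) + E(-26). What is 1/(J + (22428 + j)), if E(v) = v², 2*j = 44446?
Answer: 1/36694 ≈ 2.7252e-5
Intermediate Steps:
j = 22223 (j = (½)*44446 = 22223)
J = -7957 (J = (-10286 + 1653) + (-26)² = -8633 + 676 = -7957)
1/(J + (22428 + j)) = 1/(-7957 + (22428 + 22223)) = 1/(-7957 + 44651) = 1/36694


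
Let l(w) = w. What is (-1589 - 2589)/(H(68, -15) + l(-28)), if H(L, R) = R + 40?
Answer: 4178/3 ≈ 1392.7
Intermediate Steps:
H(L, R) = 40 + R
(-1589 - 2589)/(H(68, -15) + l(-28)) = (-1589 - 2589)/((40 - 15) - 28) = -4178/(25 - 28) = -4178/(-3) = -4178*(-1/3) = 4178/3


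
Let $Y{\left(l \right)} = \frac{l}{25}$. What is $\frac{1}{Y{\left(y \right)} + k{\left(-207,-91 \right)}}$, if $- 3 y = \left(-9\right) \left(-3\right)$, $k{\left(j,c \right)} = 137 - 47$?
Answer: $\frac{25}{2241} \approx 0.011156$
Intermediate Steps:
$k{\left(j,c \right)} = 90$
$y = -9$ ($y = - \frac{\left(-9\right) \left(-3\right)}{3} = \left(- \frac{1}{3}\right) 27 = -9$)
$Y{\left(l \right)} = \frac{l}{25}$ ($Y{\left(l \right)} = l \frac{1}{25} = \frac{l}{25}$)
$\frac{1}{Y{\left(y \right)} + k{\left(-207,-91 \right)}} = \frac{1}{\frac{1}{25} \left(-9\right) + 90} = \frac{1}{- \frac{9}{25} + 90} = \frac{1}{\frac{2241}{25}} = \frac{25}{2241}$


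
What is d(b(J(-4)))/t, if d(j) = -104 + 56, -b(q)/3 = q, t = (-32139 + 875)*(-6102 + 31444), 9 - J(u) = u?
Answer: 3/49518268 ≈ 6.0584e-8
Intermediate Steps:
J(u) = 9 - u
t = -792292288 (t = -31264*25342 = -792292288)
b(q) = -3*q
d(j) = -48
d(b(J(-4)))/t = -48/(-792292288) = -48*(-1/792292288) = 3/49518268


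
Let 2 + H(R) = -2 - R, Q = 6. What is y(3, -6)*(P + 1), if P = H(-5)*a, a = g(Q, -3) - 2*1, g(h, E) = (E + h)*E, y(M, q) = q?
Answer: 60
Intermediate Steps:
H(R) = -4 - R (H(R) = -2 + (-2 - R) = -4 - R)
g(h, E) = E*(E + h)
a = -11 (a = -3*(-3 + 6) - 2*1 = -3*3 - 2 = -9 - 2 = -11)
P = -11 (P = (-4 - 1*(-5))*(-11) = (-4 + 5)*(-11) = 1*(-11) = -11)
y(3, -6)*(P + 1) = -6*(-11 + 1) = -6*(-10) = 60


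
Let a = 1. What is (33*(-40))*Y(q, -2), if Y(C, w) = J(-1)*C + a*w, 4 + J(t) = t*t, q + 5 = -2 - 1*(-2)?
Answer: -17160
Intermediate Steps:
q = -5 (q = -5 + (-2 - 1*(-2)) = -5 + (-2 + 2) = -5 + 0 = -5)
J(t) = -4 + t² (J(t) = -4 + t*t = -4 + t²)
Y(C, w) = w - 3*C (Y(C, w) = (-4 + (-1)²)*C + 1*w = (-4 + 1)*C + w = -3*C + w = w - 3*C)
(33*(-40))*Y(q, -2) = (33*(-40))*(-2 - 3*(-5)) = -1320*(-2 + 15) = -1320*13 = -17160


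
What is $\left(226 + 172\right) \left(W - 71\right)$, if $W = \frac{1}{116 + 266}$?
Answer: $- \frac{5397079}{191} \approx -28257.0$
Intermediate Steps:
$W = \frac{1}{382} \approx 0.0026178$
$\left(226 + 172\right) \left(W - 71\right) = \left(226 + 172\right) \left(\frac{1}{382} - 71\right) = 398 \left(- \frac{27121}{382}\right) = - \frac{5397079}{191}$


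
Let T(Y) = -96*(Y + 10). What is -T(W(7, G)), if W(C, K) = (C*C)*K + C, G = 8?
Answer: 39264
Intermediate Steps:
W(C, K) = C + K*C² (W(C, K) = C²*K + C = K*C² + C = C + K*C²)
T(Y) = -960 - 96*Y (T(Y) = -96*(10 + Y) = -960 - 96*Y)
-T(W(7, G)) = -(-960 - 672*(1 + 7*8)) = -(-960 - 672*(1 + 56)) = -(-960 - 672*57) = -(-960 - 96*399) = -(-960 - 38304) = -1*(-39264) = 39264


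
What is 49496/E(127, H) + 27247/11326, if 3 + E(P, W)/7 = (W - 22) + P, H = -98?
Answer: 20048379/11326 ≈ 1770.1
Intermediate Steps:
E(P, W) = -175 + 7*P + 7*W (E(P, W) = -21 + 7*((W - 22) + P) = -21 + 7*((-22 + W) + P) = -21 + 7*(-22 + P + W) = -21 + (-154 + 7*P + 7*W) = -175 + 7*P + 7*W)
49496/E(127, H) + 27247/11326 = 49496/(-175 + 7*127 + 7*(-98)) + 27247/11326 = 49496/(-175 + 889 - 686) + 27247*(1/11326) = 49496/28 + 27247/11326 = 49496*(1/28) + 27247/11326 = 12374/7 + 27247/11326 = 20048379/11326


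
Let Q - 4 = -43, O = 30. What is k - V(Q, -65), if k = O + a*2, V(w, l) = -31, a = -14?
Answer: 33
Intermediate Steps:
Q = -39 (Q = 4 - 43 = -39)
k = 2 (k = 30 - 14*2 = 30 - 28 = 2)
k - V(Q, -65) = 2 - 1*(-31) = 2 + 31 = 33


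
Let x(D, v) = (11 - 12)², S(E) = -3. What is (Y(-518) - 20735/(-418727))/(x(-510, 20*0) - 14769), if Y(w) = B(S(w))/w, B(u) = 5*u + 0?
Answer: -17021635/3203187854048 ≈ -5.3140e-6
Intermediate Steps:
B(u) = 5*u
x(D, v) = 1 (x(D, v) = (-1)² = 1)
Y(w) = -15/w (Y(w) = (5*(-3))/w = -15/w)
(Y(-518) - 20735/(-418727))/(x(-510, 20*0) - 14769) = (-15/(-518) - 20735/(-418727))/(1 - 14769) = (-15*(-1/518) - 20735*(-1/418727))/(-14768) = (15/518 + 20735/418727)*(-1/14768) = (17021635/216900586)*(-1/14768) = -17021635/3203187854048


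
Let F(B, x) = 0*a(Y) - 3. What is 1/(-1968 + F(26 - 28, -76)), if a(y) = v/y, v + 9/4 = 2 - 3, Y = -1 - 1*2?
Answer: -1/1971 ≈ -0.00050736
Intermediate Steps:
Y = -3 (Y = -1 - 2 = -3)
v = -13/4 (v = -9/4 + (2 - 3) = -9/4 - 1 = -13/4 ≈ -3.2500)
a(y) = -13/(4*y)
F(B, x) = -3 (F(B, x) = 0*(-13/4/(-3)) - 3 = 0*(-13/4*(-⅓)) - 3 = 0*(13/12) - 3 = 0 - 3 = -3)
1/(-1968 + F(26 - 28, -76)) = 1/(-1968 - 3) = 1/(-1971) = -1/1971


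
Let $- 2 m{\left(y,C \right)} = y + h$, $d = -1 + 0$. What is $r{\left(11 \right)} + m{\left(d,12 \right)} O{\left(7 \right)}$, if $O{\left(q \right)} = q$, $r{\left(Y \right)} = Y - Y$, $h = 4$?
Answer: $- \frac{21}{2} \approx -10.5$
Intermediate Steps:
$r{\left(Y \right)} = 0$
$d = -1$
$m{\left(y,C \right)} = -2 - \frac{y}{2}$ ($m{\left(y,C \right)} = - \frac{y + 4}{2} = - \frac{4 + y}{2} = -2 - \frac{y}{2}$)
$r{\left(11 \right)} + m{\left(d,12 \right)} O{\left(7 \right)} = 0 + \left(-2 - - \frac{1}{2}\right) 7 = 0 + \left(-2 + \frac{1}{2}\right) 7 = 0 - \frac{21}{2} = - \frac{21}{2}$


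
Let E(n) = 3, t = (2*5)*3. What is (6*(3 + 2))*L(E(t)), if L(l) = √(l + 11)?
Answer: 30*√14 ≈ 112.25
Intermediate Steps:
t = 30 (t = 10*3 = 30)
L(l) = √(11 + l)
(6*(3 + 2))*L(E(t)) = (6*(3 + 2))*√(11 + 3) = (6*5)*√14 = 30*√14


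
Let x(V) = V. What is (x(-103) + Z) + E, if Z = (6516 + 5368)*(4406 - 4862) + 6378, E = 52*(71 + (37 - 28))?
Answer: -5408669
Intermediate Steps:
E = 4160 (E = 52*(71 + 9) = 52*80 = 4160)
Z = -5412726 (Z = 11884*(-456) + 6378 = -5419104 + 6378 = -5412726)
(x(-103) + Z) + E = (-103 - 5412726) + 4160 = -5412829 + 4160 = -5408669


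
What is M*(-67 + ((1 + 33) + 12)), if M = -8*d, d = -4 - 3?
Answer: -1176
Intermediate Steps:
d = -7
M = 56 (M = -8*(-7) = 56)
M*(-67 + ((1 + 33) + 12)) = 56*(-67 + ((1 + 33) + 12)) = 56*(-67 + (34 + 12)) = 56*(-67 + 46) = 56*(-21) = -1176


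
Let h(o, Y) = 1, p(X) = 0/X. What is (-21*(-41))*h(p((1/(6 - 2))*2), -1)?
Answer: 861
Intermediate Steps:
p(X) = 0
(-21*(-41))*h(p((1/(6 - 2))*2), -1) = -21*(-41)*1 = 861*1 = 861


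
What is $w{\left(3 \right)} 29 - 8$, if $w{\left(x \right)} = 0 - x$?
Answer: $-95$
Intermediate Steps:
$w{\left(x \right)} = - x$
$w{\left(3 \right)} 29 - 8 = \left(-1\right) 3 \cdot 29 - 8 = \left(-3\right) 29 - 8 = -87 - 8 = -95$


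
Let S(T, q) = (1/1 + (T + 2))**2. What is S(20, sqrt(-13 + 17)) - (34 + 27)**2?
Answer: -3192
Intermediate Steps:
S(T, q) = (3 + T)**2 (S(T, q) = (1*1 + (2 + T))**2 = (1 + (2 + T))**2 = (3 + T)**2)
S(20, sqrt(-13 + 17)) - (34 + 27)**2 = (3 + 20)**2 - (34 + 27)**2 = 23**2 - 1*61**2 = 529 - 1*3721 = 529 - 3721 = -3192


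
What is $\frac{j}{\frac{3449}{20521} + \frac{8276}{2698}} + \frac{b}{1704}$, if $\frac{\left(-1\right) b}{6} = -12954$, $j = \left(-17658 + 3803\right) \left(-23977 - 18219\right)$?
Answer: $\frac{2298141354479362163}{12718741058} \approx 1.8069 \cdot 10^{8}$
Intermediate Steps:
$j = 584625580$ ($j = \left(-13855\right) \left(-42196\right) = 584625580$)
$b = 77724$ ($b = \left(-6\right) \left(-12954\right) = 77724$)
$\frac{j}{\frac{3449}{20521} + \frac{8276}{2698}} + \frac{b}{1704} = \frac{584625580}{\frac{3449}{20521} + \frac{8276}{2698}} + \frac{77724}{1704} = \frac{584625580}{3449 \cdot \frac{1}{20521} + 8276 \cdot \frac{1}{2698}} + 77724 \cdot \frac{1}{1704} = \frac{584625580}{\frac{3449}{20521} + \frac{4138}{1349}} + \frac{6477}{142} = \frac{584625580}{\frac{89568599}{27682829}} + \frac{6477}{142} = 584625580 \cdot \frac{27682829}{89568599} + \frac{6477}{142} = \frac{16184089960165820}{89568599} + \frac{6477}{142} = \frac{2298141354479362163}{12718741058}$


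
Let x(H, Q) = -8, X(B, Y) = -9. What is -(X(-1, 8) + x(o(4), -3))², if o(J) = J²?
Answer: -289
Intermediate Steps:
-(X(-1, 8) + x(o(4), -3))² = -(-9 - 8)² = -1*(-17)² = -1*289 = -289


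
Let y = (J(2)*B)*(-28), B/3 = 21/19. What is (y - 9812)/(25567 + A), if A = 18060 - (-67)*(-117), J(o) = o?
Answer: -47489/169993 ≈ -0.27936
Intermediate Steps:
B = 63/19 (B = 3*(21/19) = 63/19 ≈ 3.3158)
A = 10221 (A = 18060 - 1*7839 = 18060 - 7839 = 10221)
y = -3528/19 (y = (2*(63/19))*(-28) = (126/19)*(-28) = -3528/19 ≈ -185.68)
(y - 9812)/(25567 + A) = (-3528/19 - 9812)/(25567 + 10221) = -189956/19/35788 = -189956/19*1/35788 = -47489/169993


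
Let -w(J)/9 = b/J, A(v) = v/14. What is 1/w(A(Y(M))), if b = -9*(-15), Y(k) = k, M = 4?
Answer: -2/8505 ≈ -0.00023516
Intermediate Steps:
A(v) = v/14 (A(v) = v*(1/14) = v/14)
b = 135
w(J) = -1215/J
1/w(A(Y(M))) = 1/(-1215/((1/14)*4)) = 1/(-1215/2/7) = 1/(-1215*7/2) = 1/(-8505/2) = -2/8505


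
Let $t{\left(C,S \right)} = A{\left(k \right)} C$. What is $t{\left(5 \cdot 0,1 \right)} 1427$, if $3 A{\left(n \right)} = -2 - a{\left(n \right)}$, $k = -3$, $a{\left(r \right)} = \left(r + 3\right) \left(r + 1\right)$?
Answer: $0$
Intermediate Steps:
$a{\left(r \right)} = \left(1 + r\right) \left(3 + r\right)$ ($a{\left(r \right)} = \left(3 + r\right) \left(1 + r\right) = \left(1 + r\right) \left(3 + r\right)$)
$A{\left(n \right)} = - \frac{5}{3} - \frac{4 n}{3} - \frac{n^{2}}{3}$ ($A{\left(n \right)} = \frac{-2 - \left(3 + n^{2} + 4 n\right)}{3} = \frac{-5 - n^{2} - 4 n}{3} = - \frac{5}{3} - \frac{4 n}{3} - \frac{n^{2}}{3}$)
$t{\left(C,S \right)} = - \frac{2 C}{3}$ ($t{\left(C,S \right)} = \left(- \frac{5}{3} - -4 - \frac{\left(-3\right)^{2}}{3}\right) C = \left(- \frac{5}{3} + 4 - 3\right) C = - \frac{2 C}{3}$)
$t{\left(5 \cdot 0,1 \right)} 1427 = - \frac{2 \cdot 5 \cdot 0}{3} \cdot 1427 = \left(- \frac{2}{3}\right) 0 \cdot 1427 = 0 \cdot 1427 = 0$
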